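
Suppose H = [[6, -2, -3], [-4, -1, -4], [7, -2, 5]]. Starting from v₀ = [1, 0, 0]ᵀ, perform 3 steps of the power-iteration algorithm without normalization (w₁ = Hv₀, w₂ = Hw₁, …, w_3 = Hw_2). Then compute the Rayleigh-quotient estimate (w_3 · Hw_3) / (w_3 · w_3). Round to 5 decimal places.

w1 = Hv₀ = (6, -4, 7)
w2 = Hw1 = (23, -48, 85)
w3 = Hw2 = (-21, -384, 682)
Hw3 = (-1404, -2260, 4031)
w3·Hw3 = (-21)·(-1404) + (-384)·(-2260) + 682·4031 = 3646466; w3·w3 = (-21)·(-21) + (-384)·(-384) + 682·682 = 613021
λ ≈ 3646466/613021 = 5.94835

5.94835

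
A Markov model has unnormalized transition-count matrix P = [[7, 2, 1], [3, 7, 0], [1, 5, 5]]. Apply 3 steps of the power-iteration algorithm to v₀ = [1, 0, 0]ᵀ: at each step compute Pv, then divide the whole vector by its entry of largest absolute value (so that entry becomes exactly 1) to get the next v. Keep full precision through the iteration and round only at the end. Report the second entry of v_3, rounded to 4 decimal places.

0.9185

Pv0 = (7.00000, 3.00000, 1.00000); divide by 7.00000 → v1 = (1.00000, 0.42857, 0.14286)
Pv1 = (8.00000, 6.00000, 3.85714); divide by 8.00000 → v2 = (1.00000, 0.75000, 0.48214)
Pv2 = (8.98214, 8.25000, 7.16071); divide by 8.98214 → v3 = (1.00000, 0.91849, 0.79722)
Requested entry of v3: 462/503 = 0.9185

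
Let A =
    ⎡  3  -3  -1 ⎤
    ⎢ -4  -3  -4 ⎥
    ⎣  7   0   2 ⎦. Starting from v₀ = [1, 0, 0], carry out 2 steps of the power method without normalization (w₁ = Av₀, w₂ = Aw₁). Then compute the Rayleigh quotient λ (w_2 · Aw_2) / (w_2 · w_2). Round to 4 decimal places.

4.6667

w1 = Av₀ = (3, -4, 7)
w2 = Aw1 = (14, -28, 35)
Aw2 = (91, -112, 168)
w2·Aw2 = 14·91 + (-28)·(-112) + 35·168 = 10290; w2·w2 = 14·14 + (-28)·(-28) + 35·35 = 2205
λ ≈ 10290/2205 = 4.6667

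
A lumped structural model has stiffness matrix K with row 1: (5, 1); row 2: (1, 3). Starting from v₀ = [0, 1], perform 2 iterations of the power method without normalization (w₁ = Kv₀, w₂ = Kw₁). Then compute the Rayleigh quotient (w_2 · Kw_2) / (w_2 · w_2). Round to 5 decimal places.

4.75610

w1 = Kv₀ = (1, 3)
w2 = Kw1 = (8, 10)
Kw2 = (50, 38)
w2·Kw2 = 8·50 + 10·38 = 780; w2·w2 = 8·8 + 10·10 = 164
λ ≈ 780/164 = 4.75610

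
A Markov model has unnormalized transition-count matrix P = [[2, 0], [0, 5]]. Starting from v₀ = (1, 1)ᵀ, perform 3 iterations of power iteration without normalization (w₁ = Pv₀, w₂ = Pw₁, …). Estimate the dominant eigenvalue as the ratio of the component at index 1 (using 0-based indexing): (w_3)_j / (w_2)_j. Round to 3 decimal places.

w1 = Pv₀ = (2, 5)
w2 = Pw1 = (4, 25)
w3 = Pw2 = (8, 125)
Ratio at component: 125 / 25 = 5.000

λ ≈ 5.000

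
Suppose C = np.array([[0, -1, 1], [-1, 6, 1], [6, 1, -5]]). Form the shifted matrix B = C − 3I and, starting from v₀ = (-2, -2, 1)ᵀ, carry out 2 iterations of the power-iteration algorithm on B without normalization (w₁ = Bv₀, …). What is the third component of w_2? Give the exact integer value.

227

B = C − 3I has rows (-3, -1, 1); (-1, 3, 1); (6, 1, -8)
w1 = Bv₀ = (9, -3, -22)
w2 = Bw1 = (-46, -40, 227)
Requested component of w2: 227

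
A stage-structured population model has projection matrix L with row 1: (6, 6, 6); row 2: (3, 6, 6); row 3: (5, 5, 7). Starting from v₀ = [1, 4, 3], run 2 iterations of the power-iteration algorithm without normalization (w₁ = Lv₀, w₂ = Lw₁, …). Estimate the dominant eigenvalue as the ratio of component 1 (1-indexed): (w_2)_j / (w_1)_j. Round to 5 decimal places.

w1 = Lv₀ = (6·1 + 6·4 + 6·3; 3·1 + 6·4 + 6·3; 5·1 + 5·4 + 7·3) = (48, 45, 46)
w2 = Lw1 = (6·48 + 6·45 + 6·46; 3·48 + 6·45 + 6·46; 5·48 + 5·45 + 7·46) = (834, 690, 787)
Ratio at component: 834 / 48 = 17.37500

17.37500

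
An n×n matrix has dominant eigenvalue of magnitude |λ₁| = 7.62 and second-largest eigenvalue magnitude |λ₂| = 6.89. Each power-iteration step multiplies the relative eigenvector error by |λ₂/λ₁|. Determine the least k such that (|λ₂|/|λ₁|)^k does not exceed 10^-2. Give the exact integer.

|λ₂/λ₁| = 6.89/7.62 = 0.90420
Need k ≥ ln(10^-2) / ln(0.90420) = -4.6052 / -0.1007 ≈ 45.729
Smallest integer k satisfying the bound: 46

46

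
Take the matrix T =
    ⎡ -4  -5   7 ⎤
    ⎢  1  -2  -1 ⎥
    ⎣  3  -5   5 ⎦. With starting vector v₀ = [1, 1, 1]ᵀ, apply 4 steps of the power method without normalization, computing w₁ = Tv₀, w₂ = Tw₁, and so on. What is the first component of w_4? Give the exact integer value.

1481

w1 = Tv₀ = (-2, -2, 3)
w2 = Tw1 = (39, -1, 19)
w3 = Tw2 = (-18, 22, 217)
w4 = Tw3 = (1481, -279, 921)
The requested component of w4 is 1481.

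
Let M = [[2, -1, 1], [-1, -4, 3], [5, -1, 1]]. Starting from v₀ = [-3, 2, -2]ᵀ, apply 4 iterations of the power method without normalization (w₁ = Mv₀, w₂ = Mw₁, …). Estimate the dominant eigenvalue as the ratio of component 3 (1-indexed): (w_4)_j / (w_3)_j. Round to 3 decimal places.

w1 = Mv₀ = (-10, -11, -19)
w2 = Mw1 = (-28, -3, -58)
w3 = Mw2 = (-111, -134, -195)
w4 = Mw3 = (-283, 62, -616)
Ratio at component: -616 / -195 = 3.159

3.159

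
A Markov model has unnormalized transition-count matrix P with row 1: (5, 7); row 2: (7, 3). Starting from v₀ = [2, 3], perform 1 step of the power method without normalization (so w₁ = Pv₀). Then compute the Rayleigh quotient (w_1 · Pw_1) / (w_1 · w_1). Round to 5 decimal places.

w1 = Pv₀ = (5·2 + 7·3; 7·2 + 3·3) = (31, 23)
Pw1 = (316, 286)
w1·Pw1 = 31·316 + 23·286 = 16374; w1·w1 = 31·31 + 23·23 = 1490
λ ≈ 16374/1490 = 10.98926

λ ≈ 10.98926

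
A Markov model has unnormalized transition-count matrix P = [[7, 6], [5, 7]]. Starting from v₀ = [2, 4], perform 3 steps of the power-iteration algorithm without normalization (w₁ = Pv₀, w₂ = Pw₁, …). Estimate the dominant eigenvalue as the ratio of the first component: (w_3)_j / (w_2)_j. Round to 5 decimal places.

w1 = Pv₀ = (38, 38)
w2 = Pw1 = (494, 456)
w3 = Pw2 = (6194, 5662)
Ratio at component: 6194 / 494 = 12.53846

λ ≈ 12.53846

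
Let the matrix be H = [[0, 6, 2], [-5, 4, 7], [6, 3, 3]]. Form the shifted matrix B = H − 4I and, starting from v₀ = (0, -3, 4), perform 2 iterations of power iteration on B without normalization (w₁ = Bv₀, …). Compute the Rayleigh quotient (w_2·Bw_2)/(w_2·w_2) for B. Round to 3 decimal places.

μ ≈ -2.837

B = H − 4I has rows (-4, 6, 2); (-5, 0, 7); (6, 3, -1)
w1 = Bv₀ = (-10, 28, -13)
w2 = Bw1 = (182, -41, 37)
Bw2 = (-900, -651, 932)
w2·Bw2 = -102625; w2·w2 = 36174; μ ≈ -102625/36174 = -2.837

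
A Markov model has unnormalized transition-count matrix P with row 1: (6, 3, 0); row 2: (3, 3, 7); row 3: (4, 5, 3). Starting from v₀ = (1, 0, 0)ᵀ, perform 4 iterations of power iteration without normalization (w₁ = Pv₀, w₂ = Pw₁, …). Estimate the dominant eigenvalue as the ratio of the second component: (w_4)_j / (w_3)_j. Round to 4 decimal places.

w1 = Pv₀ = (6·1 + 3·0 + 0·0; 3·1 + 3·0 + 7·0; 4·1 + 5·0 + 3·0) = (6, 3, 4)
w2 = Pw1 = (6·6 + 3·3 + 0·4; 3·6 + 3·3 + 7·4; 4·6 + 5·3 + 3·4) = (45, 55, 51)
w3 = Pw2 = (435, 657, 608)
w4 = Pw3 = (4581, 7532, 6849)
Ratio at component: 7532 / 657 = 11.4642

λ ≈ 11.4642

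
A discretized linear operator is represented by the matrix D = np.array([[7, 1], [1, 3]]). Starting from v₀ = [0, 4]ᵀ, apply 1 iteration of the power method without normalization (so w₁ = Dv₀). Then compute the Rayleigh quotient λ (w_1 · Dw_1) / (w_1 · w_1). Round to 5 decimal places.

λ ≈ 4.00000

w1 = Dv₀ = (7·0 + 1·4; 1·0 + 3·4) = (4, 12)
Dw1 = (40, 40)
w1·Dw1 = 4·40 + 12·40 = 640; w1·w1 = 4·4 + 12·12 = 160
λ ≈ 640/160 = 4.00000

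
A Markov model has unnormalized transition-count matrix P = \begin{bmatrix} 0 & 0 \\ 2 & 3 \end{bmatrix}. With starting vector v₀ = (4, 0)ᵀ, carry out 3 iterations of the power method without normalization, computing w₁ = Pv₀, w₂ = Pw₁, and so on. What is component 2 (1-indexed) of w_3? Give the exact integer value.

w1 = Pv₀ = (0·4 + 0·0; 2·4 + 3·0) = (0, 8)
w2 = Pw1 = (0·0 + 0·8; 2·0 + 3·8) = (0, 24)
w3 = Pw2 = (0, 72)
The requested component of w3 is 72.

72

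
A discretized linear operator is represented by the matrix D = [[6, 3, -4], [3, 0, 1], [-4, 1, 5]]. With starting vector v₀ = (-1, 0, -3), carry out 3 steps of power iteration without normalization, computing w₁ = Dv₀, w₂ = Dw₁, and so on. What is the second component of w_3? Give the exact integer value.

101

w1 = Dv₀ = (6·(-1) + 3·0 + (-4)·(-3); 3·(-1) + 0·0 + 1·(-3); (-4)·(-1) + 1·0 + 5·(-3)) = (6, -6, -11)
w2 = Dw1 = (6·6 + 3·(-6) + (-4)·(-11); 3·6 + 0·(-6) + 1·(-11); (-4)·6 + 1·(-6) + 5·(-11)) = (62, 7, -85)
w3 = Dw2 = (733, 101, -666)
The requested component of w3 is 101.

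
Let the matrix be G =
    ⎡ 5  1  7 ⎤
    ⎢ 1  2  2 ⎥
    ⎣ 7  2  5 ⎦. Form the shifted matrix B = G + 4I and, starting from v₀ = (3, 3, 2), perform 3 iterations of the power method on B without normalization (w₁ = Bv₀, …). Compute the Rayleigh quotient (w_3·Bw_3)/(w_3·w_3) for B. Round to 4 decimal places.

B = G + 4I has rows (9, 1, 7); (1, 6, 2); (7, 2, 9)
w1 = Bv₀ = (9·3 + 1·3 + 7·2; 1·3 + 6·3 + 2·2; 7·3 + 2·3 + 9·2) = (44, 25, 45)
w2 = Bw1 = (9·44 + 1·25 + 7·45; 1·44 + 6·25 + 2·45; 7·44 + 2·25 + 9·45) = (736, 284, 763)
w3 = Bw2 = (12249, 3966, 12587)
Bw3 = (202316, 61219, 206958)
w3·Bw3 = 5325943584; w3·w3 = 324199726; μ ≈ 5325943584/324199726 = 16.4280

16.4280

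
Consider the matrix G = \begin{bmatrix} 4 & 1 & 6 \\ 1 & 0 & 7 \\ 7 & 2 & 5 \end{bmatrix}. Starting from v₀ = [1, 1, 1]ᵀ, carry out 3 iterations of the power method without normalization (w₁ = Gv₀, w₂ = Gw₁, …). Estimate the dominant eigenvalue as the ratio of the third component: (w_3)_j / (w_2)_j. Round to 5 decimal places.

12.17791

w1 = Gv₀ = (4·1 + 1·1 + 6·1; 1·1 + 0·1 + 7·1; 7·1 + 2·1 + 5·1) = (11, 8, 14)
w2 = Gw1 = (4·11 + 1·8 + 6·14; 1·11 + 0·8 + 7·14; 7·11 + 2·8 + 5·14) = (136, 109, 163)
w3 = Gw2 = (1631, 1277, 1985)
Ratio at component: 1985 / 163 = 12.17791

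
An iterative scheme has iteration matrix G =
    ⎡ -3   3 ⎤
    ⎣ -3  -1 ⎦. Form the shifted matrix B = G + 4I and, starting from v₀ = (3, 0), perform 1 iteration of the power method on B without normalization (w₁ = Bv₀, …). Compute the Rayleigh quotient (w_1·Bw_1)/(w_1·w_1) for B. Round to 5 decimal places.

2.80000

B = G + 4I has rows (1, 3); (-3, 3)
w1 = Bv₀ = (1·3 + 3·0; (-3)·3 + 3·0) = (3, -9)
Bw1 = (-24, -36)
w1·Bw1 = 252; w1·w1 = 90; μ ≈ 252/90 = 2.80000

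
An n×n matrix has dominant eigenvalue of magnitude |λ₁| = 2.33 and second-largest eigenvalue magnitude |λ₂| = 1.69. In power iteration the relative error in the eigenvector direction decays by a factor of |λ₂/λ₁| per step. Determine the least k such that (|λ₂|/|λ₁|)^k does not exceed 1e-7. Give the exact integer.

51

|λ₂/λ₁| = 1.69/2.33 = 0.72532
Need k ≥ ln(1e-7) / ln(0.72532) = -16.1181 / -0.3211 ≈ 50.190
Smallest integer k satisfying the bound: 51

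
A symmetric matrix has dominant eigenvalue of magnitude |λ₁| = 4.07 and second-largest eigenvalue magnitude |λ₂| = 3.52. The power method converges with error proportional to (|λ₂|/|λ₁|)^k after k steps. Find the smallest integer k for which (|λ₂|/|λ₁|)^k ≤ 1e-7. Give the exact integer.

|λ₂/λ₁| = 3.52/4.07 = 0.86486
Need k ≥ ln(1e-7) / ln(0.86486) = -16.1181 / -0.1452 ≈ 111.020
Smallest integer k satisfying the bound: 112

112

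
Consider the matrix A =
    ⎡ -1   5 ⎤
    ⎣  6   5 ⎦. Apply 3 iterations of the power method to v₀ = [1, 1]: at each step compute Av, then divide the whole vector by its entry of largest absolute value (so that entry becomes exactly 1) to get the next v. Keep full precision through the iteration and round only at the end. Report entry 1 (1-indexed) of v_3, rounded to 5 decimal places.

Av0 = (4.000000, 11.000000); divide by 11.000000 → v1 = (0.363636, 1.000000)
Av1 = (4.636364, 7.181818); divide by 7.181818 → v2 = (0.645570, 1.000000)
Av2 = (4.354430, 8.873418); divide by 8.873418 → v3 = (0.490728, 1.000000)
Requested entry of v3: 344/701 = 0.49073

0.49073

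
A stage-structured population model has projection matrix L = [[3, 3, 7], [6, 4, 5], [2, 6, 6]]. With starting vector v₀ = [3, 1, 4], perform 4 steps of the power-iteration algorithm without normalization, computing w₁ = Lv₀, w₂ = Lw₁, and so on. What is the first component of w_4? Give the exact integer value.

100206

w1 = Lv₀ = (3·3 + 3·1 + 7·4; 6·3 + 4·1 + 5·4; 2·3 + 6·1 + 6·4) = (40, 42, 36)
w2 = Lw1 = (3·40 + 3·42 + 7·36; 6·40 + 4·42 + 5·36; 2·40 + 6·42 + 6·36) = (498, 588, 548)
w3 = Lw2 = (7094, 8080, 7812)
w4 = Lw3 = (100206, 113944, 109540)
The requested component of w4 is 100206.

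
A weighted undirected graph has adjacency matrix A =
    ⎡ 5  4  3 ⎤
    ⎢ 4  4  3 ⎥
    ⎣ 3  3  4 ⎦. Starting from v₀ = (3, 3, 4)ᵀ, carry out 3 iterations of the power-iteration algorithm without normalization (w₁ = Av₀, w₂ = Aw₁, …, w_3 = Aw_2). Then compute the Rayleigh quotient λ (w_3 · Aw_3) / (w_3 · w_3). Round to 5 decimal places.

11.06972

w1 = Av₀ = (5·3 + 4·3 + 3·4; 4·3 + 4·3 + 3·4; 3·3 + 3·3 + 4·4) = (39, 36, 34)
w2 = Aw1 = (5·39 + 4·36 + 3·34; 4·39 + 4·36 + 3·34; 3·39 + 3·36 + 4·34) = (441, 402, 361)
w3 = Aw2 = (4896, 4455, 3973)
Aw3 = (54219, 49323, 43945)
w3·Aw3 = 4896·54219 + 4455·49323 + 3973·43945 = 659783674; w3·w3 = 4896·4896 + 4455·4455 + 3973·3973 = 59602570
λ ≈ 659783674/59602570 = 11.06972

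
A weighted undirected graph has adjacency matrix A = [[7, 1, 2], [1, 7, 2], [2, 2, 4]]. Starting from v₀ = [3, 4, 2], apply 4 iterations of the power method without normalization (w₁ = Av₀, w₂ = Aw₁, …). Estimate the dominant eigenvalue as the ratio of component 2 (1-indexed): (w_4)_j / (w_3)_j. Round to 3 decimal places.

w1 = Av₀ = (7·3 + 1·4 + 2·2; 1·3 + 7·4 + 2·2; 2·3 + 2·4 + 4·2) = (29, 35, 22)
w2 = Aw1 = (7·29 + 1·35 + 2·22; 1·29 + 7·35 + 2·22; 2·29 + 2·35 + 4·22) = (282, 318, 216)
w3 = Aw2 = (2724, 2940, 2064)
w4 = Aw3 = (26136, 27432, 19584)
Ratio at component: 27432 / 2940 = 9.331

λ ≈ 9.331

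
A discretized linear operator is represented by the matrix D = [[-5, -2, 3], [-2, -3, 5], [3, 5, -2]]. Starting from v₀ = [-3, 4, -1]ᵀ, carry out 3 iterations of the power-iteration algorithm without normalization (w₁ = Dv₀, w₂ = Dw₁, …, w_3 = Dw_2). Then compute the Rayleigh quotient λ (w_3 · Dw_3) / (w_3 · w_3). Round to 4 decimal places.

-9.9512

w1 = Dv₀ = (4, -11, 13)
w2 = Dw1 = (41, 90, -69)
w3 = Dw2 = (-592, -697, 711)
Dw3 = (6487, 6830, -6683)
w3·Dw3 = (-592)·6487 + (-697)·6830 + 711·(-6683) = -13352427; w3·w3 = (-592)·(-592) + (-697)·(-697) + 711·711 = 1341794
λ ≈ -13352427/1341794 = -9.9512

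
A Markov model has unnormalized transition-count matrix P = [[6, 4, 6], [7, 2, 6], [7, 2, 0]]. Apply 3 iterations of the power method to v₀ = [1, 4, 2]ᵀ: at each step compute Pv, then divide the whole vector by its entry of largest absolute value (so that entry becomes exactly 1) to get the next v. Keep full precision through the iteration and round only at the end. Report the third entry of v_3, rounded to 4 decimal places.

Pv0 = (34.00000, 27.00000, 15.00000); divide by 34.00000 → v1 = (1.00000, 0.79412, 0.44118)
Pv1 = (11.82353, 11.23529, 8.58824); divide by 11.82353 → v2 = (1.00000, 0.95025, 0.72637)
Pv2 = (14.15920, 13.25871, 8.90050); divide by 14.15920 → v3 = (1.00000, 0.93640, 0.62860)
Requested entry of v3: 3578/5692 = 0.6286

0.6286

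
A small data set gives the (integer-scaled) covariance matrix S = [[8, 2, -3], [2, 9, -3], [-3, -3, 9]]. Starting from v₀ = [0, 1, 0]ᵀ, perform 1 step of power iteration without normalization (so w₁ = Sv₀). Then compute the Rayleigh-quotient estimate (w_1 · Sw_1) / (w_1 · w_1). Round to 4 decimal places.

w1 = Sv₀ = (8·0 + 2·1 + (-3)·0; 2·0 + 9·1 + (-3)·0; (-3)·0 + (-3)·1 + 9·0) = (2, 9, -3)
Sw1 = (43, 94, -60)
w1·Sw1 = 2·43 + 9·94 + (-3)·(-60) = 1112; w1·w1 = 2·2 + 9·9 + (-3)·(-3) = 94
λ ≈ 1112/94 = 11.8298

11.8298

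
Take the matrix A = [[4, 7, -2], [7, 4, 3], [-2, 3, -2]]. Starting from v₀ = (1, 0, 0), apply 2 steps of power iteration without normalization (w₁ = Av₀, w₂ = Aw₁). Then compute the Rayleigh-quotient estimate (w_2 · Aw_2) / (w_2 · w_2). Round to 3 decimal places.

w1 = Av₀ = (4, 7, -2)
w2 = Aw1 = (69, 50, 17)
Aw2 = (592, 734, -22)
w2·Aw2 = 69·592 + 50·734 + 17·(-22) = 77174; w2·w2 = 69·69 + 50·50 + 17·17 = 7550
λ ≈ 77174/7550 = 10.222

λ ≈ 10.222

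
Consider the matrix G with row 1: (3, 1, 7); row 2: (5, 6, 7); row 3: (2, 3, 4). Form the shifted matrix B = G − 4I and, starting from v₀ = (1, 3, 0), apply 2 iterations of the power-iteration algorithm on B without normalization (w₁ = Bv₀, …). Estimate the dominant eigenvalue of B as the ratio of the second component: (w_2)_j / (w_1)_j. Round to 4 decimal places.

B = G − 4I has rows (-1, 1, 7); (5, 2, 7); (2, 3, 0)
w1 = Bv₀ = ((-1)·1 + 1·3 + 7·0; 5·1 + 2·3 + 7·0; 2·1 + 3·3 + 0·0) = (2, 11, 11)
w2 = Bw1 = ((-1)·2 + 1·11 + 7·11; 5·2 + 2·11 + 7·11; 2·2 + 3·11 + 0·11) = (86, 109, 37)
Ratio: 109/11 = 9.9091

9.9091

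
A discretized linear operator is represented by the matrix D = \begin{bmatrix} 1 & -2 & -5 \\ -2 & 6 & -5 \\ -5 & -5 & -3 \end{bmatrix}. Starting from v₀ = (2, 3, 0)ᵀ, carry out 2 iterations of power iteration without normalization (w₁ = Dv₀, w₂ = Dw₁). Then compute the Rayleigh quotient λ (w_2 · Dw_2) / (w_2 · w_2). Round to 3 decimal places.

w1 = Dv₀ = (-4, 14, -25)
w2 = Dw1 = (93, 217, 25)
Dw2 = (-466, 991, -1625)
w2·Dw2 = 93·(-466) + 217·991 + 25·(-1625) = 131084; w2·w2 = 93·93 + 217·217 + 25·25 = 56363
λ ≈ 131084/56363 = 2.326

λ ≈ 2.326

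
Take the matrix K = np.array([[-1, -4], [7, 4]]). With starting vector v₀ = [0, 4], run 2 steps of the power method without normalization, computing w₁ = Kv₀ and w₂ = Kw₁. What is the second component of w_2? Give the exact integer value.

-48

w1 = Kv₀ = (-16, 16)
w2 = Kw1 = (-48, -48)
The requested component of w2 is -48.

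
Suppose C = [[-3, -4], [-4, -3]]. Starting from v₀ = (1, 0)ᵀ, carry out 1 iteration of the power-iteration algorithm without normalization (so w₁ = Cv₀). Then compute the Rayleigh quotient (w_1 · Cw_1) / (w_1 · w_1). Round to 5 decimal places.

-6.84000

w1 = Cv₀ = ((-3)·1 + (-4)·0; (-4)·1 + (-3)·0) = (-3, -4)
Cw1 = (25, 24)
w1·Cw1 = (-3)·25 + (-4)·24 = -171; w1·w1 = (-3)·(-3) + (-4)·(-4) = 25
λ ≈ -171/25 = -6.84000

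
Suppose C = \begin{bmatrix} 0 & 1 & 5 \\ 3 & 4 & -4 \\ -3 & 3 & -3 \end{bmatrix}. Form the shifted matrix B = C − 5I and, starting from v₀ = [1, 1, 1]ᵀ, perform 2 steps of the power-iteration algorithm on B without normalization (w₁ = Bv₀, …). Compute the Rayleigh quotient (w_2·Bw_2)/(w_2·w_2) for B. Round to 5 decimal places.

B = C − 5I has rows (-5, 1, 5); (3, -1, -4); (-3, 3, -8)
w1 = Bv₀ = ((-5)·1 + 1·1 + 5·1; 3·1 + (-1)·1 + (-4)·1; (-3)·1 + 3·1 + (-8)·1) = (1, -2, -8)
w2 = Bw1 = ((-5)·1 + 1·(-2) + 5·(-8); 3·1 + (-1)·(-2) + (-4)·(-8); (-3)·1 + 3·(-2) + (-8)·(-8)) = (-47, 37, 55)
Bw2 = (547, -398, -188)
w2·Bw2 = -50775; w2·w2 = 6603; μ ≈ -50775/6603 = -7.68969

-7.68969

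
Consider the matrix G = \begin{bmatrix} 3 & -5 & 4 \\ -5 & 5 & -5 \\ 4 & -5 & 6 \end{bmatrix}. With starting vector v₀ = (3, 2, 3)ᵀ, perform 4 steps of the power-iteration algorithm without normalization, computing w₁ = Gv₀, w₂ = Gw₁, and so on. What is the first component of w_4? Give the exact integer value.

42054

w1 = Gv₀ = (3·3 + (-5)·2 + 4·3; (-5)·3 + 5·2 + (-5)·3; 4·3 + (-5)·2 + 6·3) = (11, -20, 20)
w2 = Gw1 = (3·11 + (-5)·(-20) + 4·20; (-5)·11 + 5·(-20) + (-5)·20; 4·11 + (-5)·(-20) + 6·20) = (213, -255, 264)
w3 = Gw2 = (2970, -3660, 3711)
w4 = Gw3 = (42054, -51705, 52446)
The requested component of w4 is 42054.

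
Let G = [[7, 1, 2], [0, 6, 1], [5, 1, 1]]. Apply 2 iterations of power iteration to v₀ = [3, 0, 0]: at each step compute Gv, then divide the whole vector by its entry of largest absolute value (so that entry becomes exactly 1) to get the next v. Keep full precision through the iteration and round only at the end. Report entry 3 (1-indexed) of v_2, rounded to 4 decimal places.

0.6780

Gv0 = (21.00000, 0.00000, 15.00000); divide by 21.00000 → v1 = (1.00000, 0.00000, 0.71429)
Gv1 = (8.42857, 0.71429, 5.71429); divide by 8.42857 → v2 = (1.00000, 0.08475, 0.67797)
Requested entry of v2: 120/177 = 0.6780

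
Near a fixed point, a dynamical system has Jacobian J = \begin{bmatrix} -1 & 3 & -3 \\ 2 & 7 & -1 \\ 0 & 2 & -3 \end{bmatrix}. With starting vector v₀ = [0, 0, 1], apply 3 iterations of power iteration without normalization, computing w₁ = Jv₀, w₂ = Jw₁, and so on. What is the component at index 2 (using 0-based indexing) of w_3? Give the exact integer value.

w1 = Jv₀ = (-3, -1, -3)
w2 = Jw1 = (9, -10, 7)
w3 = Jw2 = (-60, -59, -41)
The requested component of w3 is -41.

-41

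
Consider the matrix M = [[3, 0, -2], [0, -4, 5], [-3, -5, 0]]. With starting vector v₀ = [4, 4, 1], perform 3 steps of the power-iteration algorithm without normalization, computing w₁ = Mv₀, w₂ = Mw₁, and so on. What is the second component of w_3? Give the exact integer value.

589

w1 = Mv₀ = (10, -11, -32)
w2 = Mw1 = (94, -116, 25)
w3 = Mw2 = (232, 589, 298)
The requested component of w3 is 589.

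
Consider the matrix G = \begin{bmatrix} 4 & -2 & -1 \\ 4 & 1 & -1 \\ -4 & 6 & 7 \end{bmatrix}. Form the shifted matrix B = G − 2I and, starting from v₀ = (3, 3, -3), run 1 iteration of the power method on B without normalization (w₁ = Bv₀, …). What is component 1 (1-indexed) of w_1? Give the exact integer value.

3

B = G − 2I has rows (2, -2, -1); (4, -1, -1); (-4, 6, 5)
w1 = Bv₀ = (3, 12, -9)
Requested component of w1: 3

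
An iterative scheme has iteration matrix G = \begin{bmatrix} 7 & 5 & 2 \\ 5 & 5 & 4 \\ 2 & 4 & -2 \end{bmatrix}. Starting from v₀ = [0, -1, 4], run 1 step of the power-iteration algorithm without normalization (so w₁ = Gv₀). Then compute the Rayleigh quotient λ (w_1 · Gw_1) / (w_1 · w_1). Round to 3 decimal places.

λ ≈ -1.788

w1 = Gv₀ = (3, 11, -12)
Gw1 = (52, 22, 74)
w1·Gw1 = 3·52 + 11·22 + (-12)·74 = -490; w1·w1 = 3·3 + 11·11 + (-12)·(-12) = 274
λ ≈ -490/274 = -1.788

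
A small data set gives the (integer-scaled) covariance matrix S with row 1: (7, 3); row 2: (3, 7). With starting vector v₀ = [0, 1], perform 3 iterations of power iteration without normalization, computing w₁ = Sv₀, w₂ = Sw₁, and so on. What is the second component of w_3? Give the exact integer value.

532

w1 = Sv₀ = (7·0 + 3·1; 3·0 + 7·1) = (3, 7)
w2 = Sw1 = (7·3 + 3·7; 3·3 + 7·7) = (42, 58)
w3 = Sw2 = (468, 532)
The requested component of w3 is 532.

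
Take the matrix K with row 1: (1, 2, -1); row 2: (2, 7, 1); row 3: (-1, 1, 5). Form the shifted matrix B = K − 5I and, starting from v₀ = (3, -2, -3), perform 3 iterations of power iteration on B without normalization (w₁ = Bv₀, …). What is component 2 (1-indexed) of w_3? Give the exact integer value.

56

B = K − 5I has rows (-4, 2, -1); (2, 2, 1); (-1, 1, 0)
w1 = Bv₀ = (-13, -1, -5)
w2 = Bw1 = (55, -33, 12)
w3 = Bw2 = (-298, 56, -88)
Requested component of w3: 56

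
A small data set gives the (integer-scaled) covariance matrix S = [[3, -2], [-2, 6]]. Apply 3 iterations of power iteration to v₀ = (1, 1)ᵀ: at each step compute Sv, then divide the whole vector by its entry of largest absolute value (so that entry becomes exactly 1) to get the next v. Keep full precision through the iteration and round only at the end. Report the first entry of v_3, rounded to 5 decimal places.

Sv0 = (1.000000, 4.000000); divide by 4.000000 → v1 = (0.250000, 1.000000)
Sv1 = (-1.250000, 5.500000); divide by 5.500000 → v2 = (-0.227273, 1.000000)
Sv2 = (-2.681818, 6.454545); divide by 6.454545 → v3 = (-0.415493, 1.000000)
Requested entry of v3: -59/142 = -0.41549

-0.41549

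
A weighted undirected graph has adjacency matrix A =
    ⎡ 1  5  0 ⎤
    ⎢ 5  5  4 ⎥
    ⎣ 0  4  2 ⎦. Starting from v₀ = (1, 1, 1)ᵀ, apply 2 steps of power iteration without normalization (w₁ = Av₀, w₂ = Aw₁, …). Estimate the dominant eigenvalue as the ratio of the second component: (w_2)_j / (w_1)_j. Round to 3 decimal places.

λ ≈ 8.857

w1 = Av₀ = (6, 14, 6)
w2 = Aw1 = (76, 124, 68)
Ratio at component: 124 / 14 = 8.857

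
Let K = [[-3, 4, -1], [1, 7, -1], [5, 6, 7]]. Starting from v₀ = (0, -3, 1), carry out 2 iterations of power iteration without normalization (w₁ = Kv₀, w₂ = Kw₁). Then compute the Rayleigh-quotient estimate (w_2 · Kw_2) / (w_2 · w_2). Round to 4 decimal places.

w1 = Kv₀ = ((-3)·0 + 4·(-3) + (-1)·1; 1·0 + 7·(-3) + (-1)·1; 5·0 + 6·(-3) + 7·1) = (-13, -22, -11)
w2 = Kw1 = ((-3)·(-13) + 4·(-22) + (-1)·(-11); 1·(-13) + 7·(-22) + (-1)·(-11); 5·(-13) + 6·(-22) + 7·(-11)) = (-38, -156, -274)
Kw2 = (-236, -856, -3044)
w2·Kw2 = (-38)·(-236) + (-156)·(-856) + (-274)·(-3044) = 976560; w2·w2 = (-38)·(-38) + (-156)·(-156) + (-274)·(-274) = 100856
λ ≈ 976560/100856 = 9.6827

λ ≈ 9.6827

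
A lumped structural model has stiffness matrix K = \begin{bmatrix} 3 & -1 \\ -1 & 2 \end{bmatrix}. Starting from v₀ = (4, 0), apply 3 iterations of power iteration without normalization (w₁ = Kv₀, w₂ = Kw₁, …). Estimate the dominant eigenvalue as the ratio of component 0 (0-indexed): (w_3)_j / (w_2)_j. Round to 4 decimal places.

λ ≈ 3.5000

w1 = Kv₀ = (12, -4)
w2 = Kw1 = (40, -20)
w3 = Kw2 = (140, -80)
Ratio at component: 140 / 40 = 3.5000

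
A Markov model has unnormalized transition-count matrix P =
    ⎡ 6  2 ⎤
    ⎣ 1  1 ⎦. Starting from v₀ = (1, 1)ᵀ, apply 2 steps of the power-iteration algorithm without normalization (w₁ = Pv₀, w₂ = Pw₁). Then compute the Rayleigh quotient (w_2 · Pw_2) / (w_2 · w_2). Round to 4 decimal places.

w1 = Pv₀ = (6·1 + 2·1; 1·1 + 1·1) = (8, 2)
w2 = Pw1 = (6·8 + 2·2; 1·8 + 1·2) = (52, 10)
Pw2 = (332, 62)
w2·Pw2 = 52·332 + 10·62 = 17884; w2·w2 = 52·52 + 10·10 = 2804
λ ≈ 17884/2804 = 6.3780

6.3780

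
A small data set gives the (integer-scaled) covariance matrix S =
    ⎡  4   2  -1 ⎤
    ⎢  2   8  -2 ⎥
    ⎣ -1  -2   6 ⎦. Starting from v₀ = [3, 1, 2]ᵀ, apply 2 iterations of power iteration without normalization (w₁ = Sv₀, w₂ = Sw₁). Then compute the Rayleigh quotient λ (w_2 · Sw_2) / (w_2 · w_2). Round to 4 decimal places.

8.1725

w1 = Sv₀ = (4·3 + 2·1 + (-1)·2; 2·3 + 8·1 + (-2)·2; (-1)·3 + (-2)·1 + 6·2) = (12, 10, 7)
w2 = Sw1 = (4·12 + 2·10 + (-1)·7; 2·12 + 8·10 + (-2)·7; (-1)·12 + (-2)·10 + 6·7) = (61, 90, 10)
Sw2 = (414, 822, -181)
w2·Sw2 = 61·414 + 90·822 + 10·(-181) = 97424; w2·w2 = 61·61 + 90·90 + 10·10 = 11921
λ ≈ 97424/11921 = 8.1725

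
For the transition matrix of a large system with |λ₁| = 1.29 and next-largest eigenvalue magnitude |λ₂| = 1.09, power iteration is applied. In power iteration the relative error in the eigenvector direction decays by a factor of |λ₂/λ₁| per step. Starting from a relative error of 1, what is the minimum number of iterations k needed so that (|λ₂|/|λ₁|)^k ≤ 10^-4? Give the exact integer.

55

|λ₂/λ₁| = 1.09/1.29 = 0.84496
Need k ≥ ln(10^-4) / ln(0.84496) = -9.2103 / -0.1685 ≈ 54.672
Smallest integer k satisfying the bound: 55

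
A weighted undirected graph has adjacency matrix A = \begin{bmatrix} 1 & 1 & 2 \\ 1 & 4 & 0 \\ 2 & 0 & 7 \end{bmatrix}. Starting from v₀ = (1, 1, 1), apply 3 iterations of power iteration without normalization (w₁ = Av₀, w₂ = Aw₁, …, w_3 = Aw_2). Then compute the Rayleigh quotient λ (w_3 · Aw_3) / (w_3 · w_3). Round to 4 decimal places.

w1 = Av₀ = (1·1 + 1·1 + 2·1; 1·1 + 4·1 + 0·1; 2·1 + 0·1 + 7·1) = (4, 5, 9)
w2 = Aw1 = (1·4 + 1·5 + 2·9; 1·4 + 4·5 + 0·9; 2·4 + 0·5 + 7·9) = (27, 24, 71)
w3 = Aw2 = (193, 123, 551)
Aw3 = (1418, 685, 4243)
w3·Aw3 = 193·1418 + 123·685 + 551·4243 = 2695822; w3·w3 = 193·193 + 123·123 + 551·551 = 355979
λ ≈ 2695822/355979 = 7.5730

7.5730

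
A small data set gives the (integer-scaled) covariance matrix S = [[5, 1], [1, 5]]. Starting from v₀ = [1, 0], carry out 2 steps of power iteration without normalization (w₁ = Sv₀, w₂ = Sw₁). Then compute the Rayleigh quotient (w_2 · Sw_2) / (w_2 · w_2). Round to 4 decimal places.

5.6701

w1 = Sv₀ = (5, 1)
w2 = Sw1 = (26, 10)
Sw2 = (140, 76)
w2·Sw2 = 26·140 + 10·76 = 4400; w2·w2 = 26·26 + 10·10 = 776
λ ≈ 4400/776 = 5.6701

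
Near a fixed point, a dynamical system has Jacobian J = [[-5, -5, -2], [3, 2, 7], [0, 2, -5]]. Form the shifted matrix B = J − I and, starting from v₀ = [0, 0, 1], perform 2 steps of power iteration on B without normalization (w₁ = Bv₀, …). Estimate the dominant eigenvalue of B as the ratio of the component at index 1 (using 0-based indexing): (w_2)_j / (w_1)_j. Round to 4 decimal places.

μ ≈ -5.8571

B = J − I has rows (-6, -5, -2); (3, 1, 7); (0, 2, -6)
w1 = Bv₀ = (-2, 7, -6)
w2 = Bw1 = (-11, -41, 50)
Ratio: -41/7 = -5.8571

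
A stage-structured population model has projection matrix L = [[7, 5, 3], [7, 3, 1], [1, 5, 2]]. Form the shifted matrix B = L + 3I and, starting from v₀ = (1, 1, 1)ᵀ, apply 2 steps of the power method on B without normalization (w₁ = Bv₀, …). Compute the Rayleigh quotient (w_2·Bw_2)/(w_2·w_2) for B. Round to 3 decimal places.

μ ≈ 15.385

B = L + 3I has rows (10, 5, 3); (7, 6, 1); (1, 5, 5)
w1 = Bv₀ = (18, 14, 11)
w2 = Bw1 = (283, 221, 143)
Bw2 = (4364, 3450, 2103)
w2·Bw2 = 2298191; w2·w2 = 149379; μ ≈ 2298191/149379 = 15.385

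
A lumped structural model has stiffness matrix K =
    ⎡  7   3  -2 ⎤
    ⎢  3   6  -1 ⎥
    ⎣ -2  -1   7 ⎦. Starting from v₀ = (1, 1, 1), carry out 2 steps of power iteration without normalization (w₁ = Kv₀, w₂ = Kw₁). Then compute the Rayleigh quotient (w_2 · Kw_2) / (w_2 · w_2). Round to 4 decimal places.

w1 = Kv₀ = (7·1 + 3·1 + (-2)·1; 3·1 + 6·1 + (-1)·1; (-2)·1 + (-1)·1 + 7·1) = (8, 8, 4)
w2 = Kw1 = (7·8 + 3·8 + (-2)·4; 3·8 + 6·8 + (-1)·4; (-2)·8 + (-1)·8 + 7·4) = (72, 68, 4)
Kw2 = (700, 620, -184)
w2·Kw2 = 72·700 + 68·620 + 4·(-184) = 91824; w2·w2 = 72·72 + 68·68 + 4·4 = 9824
λ ≈ 91824/9824 = 9.3469

λ ≈ 9.3469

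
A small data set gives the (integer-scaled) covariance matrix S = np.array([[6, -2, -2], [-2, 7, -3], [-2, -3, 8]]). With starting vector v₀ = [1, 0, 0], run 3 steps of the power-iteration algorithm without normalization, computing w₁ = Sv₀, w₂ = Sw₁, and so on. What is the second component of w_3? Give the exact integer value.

w1 = Sv₀ = (6·1 + (-2)·0 + (-2)·0; (-2)·1 + 7·0 + (-3)·0; (-2)·1 + (-3)·0 + 8·0) = (6, -2, -2)
w2 = Sw1 = (6·6 + (-2)·(-2) + (-2)·(-2); (-2)·6 + 7·(-2) + (-3)·(-2); (-2)·6 + (-3)·(-2) + 8·(-2)) = (44, -20, -22)
w3 = Sw2 = (348, -162, -204)
The requested component of w3 is -162.

-162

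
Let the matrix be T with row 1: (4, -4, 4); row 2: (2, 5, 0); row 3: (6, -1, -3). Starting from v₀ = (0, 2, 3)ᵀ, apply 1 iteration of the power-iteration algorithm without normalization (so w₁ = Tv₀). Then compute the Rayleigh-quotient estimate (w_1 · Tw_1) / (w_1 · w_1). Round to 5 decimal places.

w1 = Tv₀ = (4·0 + (-4)·2 + 4·3; 2·0 + 5·2 + 0·3; 6·0 + (-1)·2 + (-3)·3) = (4, 10, -11)
Tw1 = (-68, 58, 47)
w1·Tw1 = 4·(-68) + 10·58 + (-11)·47 = -209; w1·w1 = 4·4 + 10·10 + (-11)·(-11) = 237
λ ≈ -209/237 = -0.88186

λ ≈ -0.88186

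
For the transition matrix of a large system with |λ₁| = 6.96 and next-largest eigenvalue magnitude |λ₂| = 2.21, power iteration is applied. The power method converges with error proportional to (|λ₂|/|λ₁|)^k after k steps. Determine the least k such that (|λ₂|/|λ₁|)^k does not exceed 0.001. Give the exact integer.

7

|λ₂/λ₁| = 2.21/6.96 = 0.31753
Need k ≥ ln(0.001) / ln(0.31753) = -6.9078 / -1.1472 ≈ 6.021
Smallest integer k satisfying the bound: 7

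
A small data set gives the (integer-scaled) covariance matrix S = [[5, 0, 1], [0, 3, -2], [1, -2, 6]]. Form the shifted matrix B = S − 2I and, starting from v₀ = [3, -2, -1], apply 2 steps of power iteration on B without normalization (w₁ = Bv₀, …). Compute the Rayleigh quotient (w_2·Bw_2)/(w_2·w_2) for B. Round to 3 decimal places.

4.621

B = S − 2I has rows (3, 0, 1); (0, 1, -2); (1, -2, 4)
w1 = Bv₀ = (3·3 + 0·(-2) + 1·(-1); 0·3 + 1·(-2) + (-2)·(-1); 1·3 + (-2)·(-2) + 4·(-1)) = (8, 0, 3)
w2 = Bw1 = (3·8 + 0·0 + 1·3; 0·8 + 1·0 + (-2)·3; 1·8 + (-2)·0 + 4·3) = (27, -6, 20)
Bw2 = (101, -46, 119)
w2·Bw2 = 5383; w2·w2 = 1165; μ ≈ 5383/1165 = 4.621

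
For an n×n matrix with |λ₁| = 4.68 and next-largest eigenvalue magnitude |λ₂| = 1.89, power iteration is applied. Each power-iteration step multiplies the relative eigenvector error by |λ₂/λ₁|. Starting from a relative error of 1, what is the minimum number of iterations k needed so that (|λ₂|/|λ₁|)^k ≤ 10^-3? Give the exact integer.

8

|λ₂/λ₁| = 1.89/4.68 = 0.40385
Need k ≥ ln(10^-3) / ln(0.40385) = -6.9078 / -0.9067 ≈ 7.618
Smallest integer k satisfying the bound: 8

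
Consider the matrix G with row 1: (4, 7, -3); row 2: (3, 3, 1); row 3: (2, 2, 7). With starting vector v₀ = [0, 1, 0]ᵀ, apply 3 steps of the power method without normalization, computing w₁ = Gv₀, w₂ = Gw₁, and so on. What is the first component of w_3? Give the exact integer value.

w1 = Gv₀ = (7, 3, 2)
w2 = Gw1 = (43, 32, 34)
w3 = Gw2 = (294, 259, 388)
The requested component of w3 is 294.

294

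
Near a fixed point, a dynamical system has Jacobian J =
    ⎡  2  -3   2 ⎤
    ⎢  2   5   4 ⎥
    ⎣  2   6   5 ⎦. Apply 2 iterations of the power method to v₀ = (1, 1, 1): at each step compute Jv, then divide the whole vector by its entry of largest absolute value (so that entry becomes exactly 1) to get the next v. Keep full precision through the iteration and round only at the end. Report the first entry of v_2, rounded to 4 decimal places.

-0.0376

Jv0 = (1.00000, 11.00000, 13.00000); divide by 13.00000 → v1 = (0.07692, 0.84615, 1.00000)
Jv1 = (-0.38462, 8.38462, 10.23077); divide by 10.23077 → v2 = (-0.03759, 0.81955, 1.00000)
Requested entry of v2: -5/133 = -0.0376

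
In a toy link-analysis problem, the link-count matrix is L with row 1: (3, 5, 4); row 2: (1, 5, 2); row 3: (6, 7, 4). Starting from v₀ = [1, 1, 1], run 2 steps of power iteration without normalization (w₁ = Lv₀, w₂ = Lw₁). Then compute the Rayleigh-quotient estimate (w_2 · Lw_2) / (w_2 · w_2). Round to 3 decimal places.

11.437

w1 = Lv₀ = (12, 8, 17)
w2 = Lw1 = (144, 86, 196)
Lw2 = (1646, 966, 2250)
w2·Lw2 = 144·1646 + 86·966 + 196·2250 = 761100; w2·w2 = 144·144 + 86·86 + 196·196 = 66548
λ ≈ 761100/66548 = 11.437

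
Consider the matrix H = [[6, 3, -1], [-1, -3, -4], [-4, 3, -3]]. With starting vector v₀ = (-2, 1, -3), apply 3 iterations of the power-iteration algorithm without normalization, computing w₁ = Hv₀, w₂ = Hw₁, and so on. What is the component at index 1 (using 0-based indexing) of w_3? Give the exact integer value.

w1 = Hv₀ = (-6, 11, 20)
w2 = Hw1 = (-23, -107, -3)
w3 = Hw2 = (-456, 356, -220)
The requested component of w3 is 356.

356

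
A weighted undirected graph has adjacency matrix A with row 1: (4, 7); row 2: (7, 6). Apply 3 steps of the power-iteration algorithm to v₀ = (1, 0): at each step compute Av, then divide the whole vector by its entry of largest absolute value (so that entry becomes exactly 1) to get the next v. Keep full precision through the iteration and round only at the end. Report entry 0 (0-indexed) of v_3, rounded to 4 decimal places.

Av0 = (4.00000, 7.00000); divide by 7.00000 → v1 = (0.57143, 1.00000)
Av1 = (9.28571, 10.00000); divide by 10.00000 → v2 = (0.92857, 1.00000)
Av2 = (10.71429, 12.50000); divide by 12.50000 → v3 = (0.85714, 1.00000)
Requested entry of v3: 750/875 = 0.8571

0.8571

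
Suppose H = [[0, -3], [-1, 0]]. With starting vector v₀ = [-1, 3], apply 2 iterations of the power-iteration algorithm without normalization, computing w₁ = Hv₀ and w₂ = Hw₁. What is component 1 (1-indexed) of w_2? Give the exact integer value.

w1 = Hv₀ = (-9, 1)
w2 = Hw1 = (-3, 9)
The requested component of w2 is -3.

-3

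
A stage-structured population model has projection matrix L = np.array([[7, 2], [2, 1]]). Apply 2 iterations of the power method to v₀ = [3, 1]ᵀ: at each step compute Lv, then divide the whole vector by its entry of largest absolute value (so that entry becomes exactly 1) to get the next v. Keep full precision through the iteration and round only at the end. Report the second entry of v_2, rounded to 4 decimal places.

0.3029

Lv0 = (23.00000, 7.00000); divide by 23.00000 → v1 = (1.00000, 0.30435)
Lv1 = (7.60870, 2.30435); divide by 7.60870 → v2 = (1.00000, 0.30286)
Requested entry of v2: 53/175 = 0.3029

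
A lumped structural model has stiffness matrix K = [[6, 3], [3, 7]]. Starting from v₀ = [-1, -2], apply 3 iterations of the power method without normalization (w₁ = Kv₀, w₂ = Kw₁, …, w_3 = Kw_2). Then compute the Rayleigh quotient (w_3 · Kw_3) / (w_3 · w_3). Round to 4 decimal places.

w1 = Kv₀ = (6·(-1) + 3·(-2); 3·(-1) + 7·(-2)) = (-12, -17)
w2 = Kw1 = (6·(-12) + 3·(-17); 3·(-12) + 7·(-17)) = (-123, -155)
w3 = Kw2 = (-1203, -1454)
Kw3 = (-11580, -13787)
w3·Kw3 = (-1203)·(-11580) + (-1454)·(-13787) = 33977038; w3·w3 = (-1203)·(-1203) + (-1454)·(-1454) = 3561325
λ ≈ 33977038/3561325 = 9.5406

9.5406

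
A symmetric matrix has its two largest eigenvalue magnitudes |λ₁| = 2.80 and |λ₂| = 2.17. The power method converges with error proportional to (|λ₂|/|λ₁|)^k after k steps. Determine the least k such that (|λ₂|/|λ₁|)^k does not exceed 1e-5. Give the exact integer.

46

|λ₂/λ₁| = 2.17/2.80 = 0.77500
Need k ≥ ln(1e-5) / ln(0.77500) = -11.5129 / -0.2549 ≈ 45.168
Smallest integer k satisfying the bound: 46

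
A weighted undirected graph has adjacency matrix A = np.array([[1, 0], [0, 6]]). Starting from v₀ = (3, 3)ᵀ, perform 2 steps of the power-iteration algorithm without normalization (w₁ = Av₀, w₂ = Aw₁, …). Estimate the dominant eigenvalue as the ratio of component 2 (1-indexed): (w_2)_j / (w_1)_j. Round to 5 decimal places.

λ ≈ 6.00000

w1 = Av₀ = (3, 18)
w2 = Aw1 = (3, 108)
Ratio at component: 108 / 18 = 6.00000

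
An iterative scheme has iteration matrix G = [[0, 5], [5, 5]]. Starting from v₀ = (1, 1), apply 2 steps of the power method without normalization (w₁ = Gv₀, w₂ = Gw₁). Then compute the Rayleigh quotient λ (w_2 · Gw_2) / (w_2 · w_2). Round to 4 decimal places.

w1 = Gv₀ = (0·1 + 5·1; 5·1 + 5·1) = (5, 10)
w2 = Gw1 = (0·5 + 5·10; 5·5 + 5·10) = (50, 75)
Gw2 = (375, 625)
w2·Gw2 = 50·375 + 75·625 = 65625; w2·w2 = 50·50 + 75·75 = 8125
λ ≈ 65625/8125 = 8.0769

λ ≈ 8.0769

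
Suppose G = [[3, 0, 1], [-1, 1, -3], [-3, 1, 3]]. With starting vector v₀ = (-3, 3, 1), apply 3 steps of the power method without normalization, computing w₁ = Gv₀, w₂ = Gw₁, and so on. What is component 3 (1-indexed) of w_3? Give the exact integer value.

209

w1 = Gv₀ = (3·(-3) + 0·3 + 1·1; (-1)·(-3) + 1·3 + (-3)·1; (-3)·(-3) + 1·3 + 3·1) = (-8, 3, 15)
w2 = Gw1 = (3·(-8) + 0·3 + 1·15; (-1)·(-8) + 1·3 + (-3)·15; (-3)·(-8) + 1·3 + 3·15) = (-9, -34, 72)
w3 = Gw2 = (45, -241, 209)
The requested component of w3 is 209.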